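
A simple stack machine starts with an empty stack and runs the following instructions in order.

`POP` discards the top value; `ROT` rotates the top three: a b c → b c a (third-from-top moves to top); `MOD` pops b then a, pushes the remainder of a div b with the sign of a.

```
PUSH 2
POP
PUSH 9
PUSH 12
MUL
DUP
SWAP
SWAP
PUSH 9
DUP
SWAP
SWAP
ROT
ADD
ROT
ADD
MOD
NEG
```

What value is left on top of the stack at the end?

PUSH 2  → 2
POP     → (empty)
PUSH 9  → 9
PUSH 12 → 9 12
MUL     → 108
DUP     → 108 108
SWAP    → 108 108
SWAP    → 108 108
PUSH 9  → 108 108 9
DUP     → 108 108 9 9
SWAP    → 108 108 9 9
SWAP    → 108 108 9 9
ROT     → 108 9 9 108
ADD     → 108 9 117
ROT     → 9 117 108
ADD     → 9 225
MOD     → 9
NEG     → -9

-9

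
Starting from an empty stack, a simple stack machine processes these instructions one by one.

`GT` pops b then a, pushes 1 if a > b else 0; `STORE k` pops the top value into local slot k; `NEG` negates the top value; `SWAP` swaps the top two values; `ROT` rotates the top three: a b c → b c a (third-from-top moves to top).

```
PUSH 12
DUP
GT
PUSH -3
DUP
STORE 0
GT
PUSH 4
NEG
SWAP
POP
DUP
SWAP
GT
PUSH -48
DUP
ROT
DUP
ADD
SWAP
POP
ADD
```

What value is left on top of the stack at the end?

-48

PUSH 12  -> 12
DUP      -> 12 12
GT       -> 0
PUSH -3  -> 0 -3
DUP      -> 0 -3 -3
STORE 0  -> 0 -3
GT       -> 1
PUSH 4   -> 1 4
NEG      -> 1 -4
SWAP     -> -4 1
POP      -> -4
DUP      -> -4 -4
SWAP     -> -4 -4
GT       -> 0
PUSH -48 -> 0 -48
DUP      -> 0 -48 -48
ROT      -> -48 -48 0
DUP      -> -48 -48 0 0
ADD      -> -48 -48 0
SWAP     -> -48 0 -48
POP      -> -48 0
ADD      -> -48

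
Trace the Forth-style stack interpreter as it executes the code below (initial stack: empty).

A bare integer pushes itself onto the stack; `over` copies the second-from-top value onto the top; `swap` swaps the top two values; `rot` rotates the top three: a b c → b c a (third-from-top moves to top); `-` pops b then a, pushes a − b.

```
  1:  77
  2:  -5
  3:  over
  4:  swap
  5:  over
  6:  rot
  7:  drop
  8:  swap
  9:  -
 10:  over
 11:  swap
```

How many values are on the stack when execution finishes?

77    77
-5    77 -5
over  77 -5 77
swap  77 77 -5
over  77 77 -5 77
rot   77 -5 77 77
drop  77 -5 77
swap  77 77 -5
-     77 82
over  77 82 77
swap  77 77 82

3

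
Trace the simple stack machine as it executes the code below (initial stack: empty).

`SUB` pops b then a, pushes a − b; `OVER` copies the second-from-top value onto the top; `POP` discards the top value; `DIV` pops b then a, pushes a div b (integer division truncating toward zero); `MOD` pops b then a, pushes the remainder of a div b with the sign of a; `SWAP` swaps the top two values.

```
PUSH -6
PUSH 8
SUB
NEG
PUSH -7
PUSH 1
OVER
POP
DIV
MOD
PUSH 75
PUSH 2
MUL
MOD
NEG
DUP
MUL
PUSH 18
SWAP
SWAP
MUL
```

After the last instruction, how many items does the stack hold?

PUSH -6 → [-6]
PUSH 8  → [-6, 8]
SUB     → [-14]
NEG     → [14]
PUSH -7 → [14, -7]
PUSH 1  → [14, -7, 1]
OVER    → [14, -7, 1, -7]
POP     → [14, -7, 1]
DIV     → [14, -7]
MOD     → [0]
PUSH 75 → [0, 75]
PUSH 2  → [0, 75, 2]
MUL     → [0, 150]
MOD     → [0]
NEG     → [0]
DUP     → [0, 0]
MUL     → [0]
PUSH 18 → [0, 18]
SWAP    → [18, 0]
SWAP    → [0, 18]
MUL     → [0]

1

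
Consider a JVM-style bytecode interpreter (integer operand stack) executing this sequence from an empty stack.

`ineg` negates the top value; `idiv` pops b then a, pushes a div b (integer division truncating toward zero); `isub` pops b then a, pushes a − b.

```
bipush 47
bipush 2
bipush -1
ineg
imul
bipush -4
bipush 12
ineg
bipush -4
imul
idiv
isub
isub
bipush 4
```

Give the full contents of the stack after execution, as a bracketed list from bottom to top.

bipush 47 → [47]
bipush 2  → [47, 2]
bipush -1 → [47, 2, -1]
ineg      → [47, 2, 1]
imul      → [47, 2]
bipush -4 → [47, 2, -4]
bipush 12 → [47, 2, -4, 12]
ineg      → [47, 2, -4, -12]
bipush -4 → [47, 2, -4, -12, -4]
imul      → [47, 2, -4, 48]
idiv      → [47, 2, 0]
isub      → [47, 2]
isub      → [45]
bipush 4  → [45, 4]

[45, 4]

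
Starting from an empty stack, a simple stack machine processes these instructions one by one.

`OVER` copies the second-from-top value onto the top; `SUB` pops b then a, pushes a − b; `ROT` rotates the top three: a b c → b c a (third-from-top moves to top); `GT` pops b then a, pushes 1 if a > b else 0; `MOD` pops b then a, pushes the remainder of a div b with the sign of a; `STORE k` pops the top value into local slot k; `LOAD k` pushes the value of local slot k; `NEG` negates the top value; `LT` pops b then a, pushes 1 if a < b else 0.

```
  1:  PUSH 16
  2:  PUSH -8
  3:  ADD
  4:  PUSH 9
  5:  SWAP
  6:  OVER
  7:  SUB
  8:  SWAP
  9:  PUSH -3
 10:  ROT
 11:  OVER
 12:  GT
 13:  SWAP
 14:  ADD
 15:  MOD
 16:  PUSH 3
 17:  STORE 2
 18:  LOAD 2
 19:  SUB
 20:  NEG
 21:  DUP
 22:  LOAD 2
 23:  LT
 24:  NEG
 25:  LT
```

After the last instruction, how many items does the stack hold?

PUSH 16 : [16]
PUSH -8 : [16, -8]
ADD     : [8]
PUSH 9  : [8, 9]
SWAP    : [9, 8]
OVER    : [9, 8, 9]
SUB     : [9, -1]
SWAP    : [-1, 9]
PUSH -3 : [-1, 9, -3]
ROT     : [9, -3, -1]
OVER    : [9, -3, -1, -3]
GT      : [9, -3, 1]
SWAP    : [9, 1, -3]
ADD     : [9, -2]
MOD     : [1]
PUSH 3  : [1, 3]
STORE 2 : [1]
LOAD 2  : [1, 3]
SUB     : [-2]
NEG     : [2]
DUP     : [2, 2]
LOAD 2  : [2, 2, 3]
LT      : [2, 1]
NEG     : [2, -1]
LT      : [0]

1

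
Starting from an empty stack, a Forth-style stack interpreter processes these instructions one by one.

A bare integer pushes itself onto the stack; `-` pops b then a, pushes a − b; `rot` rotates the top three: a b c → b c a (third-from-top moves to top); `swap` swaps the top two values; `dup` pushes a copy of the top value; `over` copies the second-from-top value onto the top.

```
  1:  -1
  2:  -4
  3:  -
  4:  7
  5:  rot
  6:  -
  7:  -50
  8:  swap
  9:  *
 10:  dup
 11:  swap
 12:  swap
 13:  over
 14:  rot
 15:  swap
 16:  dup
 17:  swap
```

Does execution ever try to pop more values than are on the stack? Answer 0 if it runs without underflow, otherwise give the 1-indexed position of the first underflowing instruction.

5

-1 -> [-1]
-4 -> [-1, -4]
-  -> [3]
7  -> [3, 7]
rot  — needs 3 operands, stack has 2 → underflow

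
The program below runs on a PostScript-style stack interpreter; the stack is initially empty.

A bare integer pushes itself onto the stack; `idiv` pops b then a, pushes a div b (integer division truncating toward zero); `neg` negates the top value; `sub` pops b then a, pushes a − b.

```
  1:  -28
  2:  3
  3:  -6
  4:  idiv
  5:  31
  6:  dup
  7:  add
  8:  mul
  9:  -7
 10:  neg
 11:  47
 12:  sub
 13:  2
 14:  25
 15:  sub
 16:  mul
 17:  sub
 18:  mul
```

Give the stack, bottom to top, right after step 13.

[-28, 0, -40, 2]

-28   -28
3     -28 3
-6    -28 3 -6
idiv  -28 0
31    -28 0 31
dup   -28 0 31 31
add   -28 0 62
mul   -28 0
-7    -28 0 -7
neg   -28 0 7
47    -28 0 7 47
sub   -28 0 -40
2     -28 0 -40 2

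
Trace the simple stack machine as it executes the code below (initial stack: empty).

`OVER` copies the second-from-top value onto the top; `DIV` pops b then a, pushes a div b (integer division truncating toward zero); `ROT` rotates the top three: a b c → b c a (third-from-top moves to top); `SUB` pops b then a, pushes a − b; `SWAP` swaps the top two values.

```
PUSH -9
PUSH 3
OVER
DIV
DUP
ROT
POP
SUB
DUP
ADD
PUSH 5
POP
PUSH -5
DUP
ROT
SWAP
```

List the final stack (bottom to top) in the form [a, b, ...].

PUSH -9 -> -9
PUSH 3  -> -9 3
OVER    -> -9 3 -9
DIV     -> -9 0
DUP     -> -9 0 0
ROT     -> 0 0 -9
POP     -> 0 0
SUB     -> 0
DUP     -> 0 0
ADD     -> 0
PUSH 5  -> 0 5
POP     -> 0
PUSH -5 -> 0 -5
DUP     -> 0 -5 -5
ROT     -> -5 -5 0
SWAP    -> -5 0 -5

[-5, 0, -5]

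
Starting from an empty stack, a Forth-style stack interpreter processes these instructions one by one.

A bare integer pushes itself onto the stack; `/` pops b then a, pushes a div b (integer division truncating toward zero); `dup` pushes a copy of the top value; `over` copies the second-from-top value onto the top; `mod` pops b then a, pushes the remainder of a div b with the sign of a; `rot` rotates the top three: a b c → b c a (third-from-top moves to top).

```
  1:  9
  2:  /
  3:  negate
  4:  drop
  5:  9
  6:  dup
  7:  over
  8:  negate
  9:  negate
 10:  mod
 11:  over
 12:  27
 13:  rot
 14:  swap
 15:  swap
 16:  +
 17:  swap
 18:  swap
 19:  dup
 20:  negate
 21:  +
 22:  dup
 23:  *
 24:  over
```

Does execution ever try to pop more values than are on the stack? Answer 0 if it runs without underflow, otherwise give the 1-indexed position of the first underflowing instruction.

2

9 → 9
/  — needs 2 operands, stack has 1 → underflow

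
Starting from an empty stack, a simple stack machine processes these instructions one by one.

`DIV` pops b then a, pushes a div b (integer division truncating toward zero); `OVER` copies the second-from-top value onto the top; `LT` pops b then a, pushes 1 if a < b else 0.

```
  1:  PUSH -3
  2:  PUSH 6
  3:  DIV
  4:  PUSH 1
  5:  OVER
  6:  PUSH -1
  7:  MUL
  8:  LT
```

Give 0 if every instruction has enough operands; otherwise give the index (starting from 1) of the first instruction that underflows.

0

PUSH -3 → [-3]
PUSH 6  → [-3, 6]
DIV     → [0]
PUSH 1  → [0, 1]
OVER    → [0, 1, 0]
PUSH -1 → [0, 1, 0, -1]
MUL     → [0, 1, 0]
LT      → [0, 0]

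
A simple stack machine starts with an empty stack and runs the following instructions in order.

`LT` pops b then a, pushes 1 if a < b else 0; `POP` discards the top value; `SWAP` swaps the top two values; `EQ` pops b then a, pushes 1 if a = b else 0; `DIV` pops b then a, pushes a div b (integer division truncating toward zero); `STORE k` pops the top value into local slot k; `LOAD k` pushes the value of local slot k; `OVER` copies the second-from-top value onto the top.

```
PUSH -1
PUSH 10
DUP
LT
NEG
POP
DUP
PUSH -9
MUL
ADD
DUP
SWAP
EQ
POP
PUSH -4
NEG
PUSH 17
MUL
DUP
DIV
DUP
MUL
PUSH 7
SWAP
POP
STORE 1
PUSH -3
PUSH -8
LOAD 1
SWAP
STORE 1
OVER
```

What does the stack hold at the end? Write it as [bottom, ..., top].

PUSH -1  [-1]
PUSH 10  [-1, 10]
DUP      [-1, 10, 10]
LT       [-1, 0]
NEG      [-1, 0]
POP      [-1]
DUP      [-1, -1]
PUSH -9  [-1, -1, -9]
MUL      [-1, 9]
ADD      [8]
DUP      [8, 8]
SWAP     [8, 8]
EQ       [1]
POP      []
PUSH -4  [-4]
NEG      [4]
PUSH 17  [4, 17]
MUL      [68]
DUP      [68, 68]
DIV      [1]
DUP      [1, 1]
MUL      [1]
PUSH 7   [1, 7]
SWAP     [7, 1]
POP      [7]
STORE 1  []
PUSH -3  [-3]
PUSH -8  [-3, -8]
LOAD 1   [-3, -8, 7]
SWAP     [-3, 7, -8]
STORE 1  [-3, 7]
OVER     [-3, 7, -3]

[-3, 7, -3]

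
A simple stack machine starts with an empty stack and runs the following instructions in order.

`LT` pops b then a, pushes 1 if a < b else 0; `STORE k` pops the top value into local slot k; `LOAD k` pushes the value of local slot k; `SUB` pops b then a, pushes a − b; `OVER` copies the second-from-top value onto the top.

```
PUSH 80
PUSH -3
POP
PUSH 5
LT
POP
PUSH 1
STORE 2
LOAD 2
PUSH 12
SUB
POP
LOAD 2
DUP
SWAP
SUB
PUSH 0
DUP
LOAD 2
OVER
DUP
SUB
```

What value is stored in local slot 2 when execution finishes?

1

PUSH 80 -> [80]
PUSH -3 -> [80, -3]
POP     -> [80]
PUSH 5  -> [80, 5]
LT      -> [0]
POP     -> []
PUSH 1  -> [1]
STORE 2 -> []
LOAD 2  -> [1]
PUSH 12 -> [1, 12]
SUB     -> [-11]
POP     -> []
LOAD 2  -> [1]
DUP     -> [1, 1]
SWAP    -> [1, 1]
SUB     -> [0]
PUSH 0  -> [0, 0]
DUP     -> [0, 0, 0]
LOAD 2  -> [0, 0, 0, 1]
OVER    -> [0, 0, 0, 1, 0]
DUP     -> [0, 0, 0, 1, 0, 0]
SUB     -> [0, 0, 0, 1, 0]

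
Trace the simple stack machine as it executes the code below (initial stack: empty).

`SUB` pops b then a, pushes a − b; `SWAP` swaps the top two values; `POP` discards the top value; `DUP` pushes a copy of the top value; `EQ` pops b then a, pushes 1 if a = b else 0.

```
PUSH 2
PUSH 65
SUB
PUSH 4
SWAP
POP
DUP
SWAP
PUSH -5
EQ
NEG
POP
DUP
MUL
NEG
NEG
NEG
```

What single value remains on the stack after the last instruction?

-16

PUSH 2  -> 2
PUSH 65 -> 2 65
SUB     -> -63
PUSH 4  -> -63 4
SWAP    -> 4 -63
POP     -> 4
DUP     -> 4 4
SWAP    -> 4 4
PUSH -5 -> 4 4 -5
EQ      -> 4 0
NEG     -> 4 0
POP     -> 4
DUP     -> 4 4
MUL     -> 16
NEG     -> -16
NEG     -> 16
NEG     -> -16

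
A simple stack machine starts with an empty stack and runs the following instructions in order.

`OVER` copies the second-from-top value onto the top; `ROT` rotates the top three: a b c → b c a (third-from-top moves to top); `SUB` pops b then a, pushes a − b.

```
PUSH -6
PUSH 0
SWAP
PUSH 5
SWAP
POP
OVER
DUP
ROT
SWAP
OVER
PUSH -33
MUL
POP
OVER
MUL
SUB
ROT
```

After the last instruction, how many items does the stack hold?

3

PUSH -6  → [-6]
PUSH 0   → [-6, 0]
SWAP     → [0, -6]
PUSH 5   → [0, -6, 5]
SWAP     → [0, 5, -6]
POP      → [0, 5]
OVER     → [0, 5, 0]
DUP      → [0, 5, 0, 0]
ROT      → [0, 0, 0, 5]
SWAP     → [0, 0, 5, 0]
OVER     → [0, 0, 5, 0, 5]
PUSH -33 → [0, 0, 5, 0, 5, -33]
MUL      → [0, 0, 5, 0, -165]
POP      → [0, 0, 5, 0]
OVER     → [0, 0, 5, 0, 5]
MUL      → [0, 0, 5, 0]
SUB      → [0, 0, 5]
ROT      → [0, 5, 0]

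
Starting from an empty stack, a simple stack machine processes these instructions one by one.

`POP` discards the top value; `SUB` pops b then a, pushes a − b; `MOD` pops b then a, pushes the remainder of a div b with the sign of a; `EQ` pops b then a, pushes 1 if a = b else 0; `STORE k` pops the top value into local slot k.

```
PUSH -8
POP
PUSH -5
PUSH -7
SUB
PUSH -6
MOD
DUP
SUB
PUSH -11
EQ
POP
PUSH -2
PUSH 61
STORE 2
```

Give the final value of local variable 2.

PUSH -8   -8
POP       (empty)
PUSH -5   -5
PUSH -7   -5 -7
SUB       2
PUSH -6   2 -6
MOD       2
DUP       2 2
SUB       0
PUSH -11  0 -11
EQ        0
POP       (empty)
PUSH -2   -2
PUSH 61   -2 61
STORE 2   -2

61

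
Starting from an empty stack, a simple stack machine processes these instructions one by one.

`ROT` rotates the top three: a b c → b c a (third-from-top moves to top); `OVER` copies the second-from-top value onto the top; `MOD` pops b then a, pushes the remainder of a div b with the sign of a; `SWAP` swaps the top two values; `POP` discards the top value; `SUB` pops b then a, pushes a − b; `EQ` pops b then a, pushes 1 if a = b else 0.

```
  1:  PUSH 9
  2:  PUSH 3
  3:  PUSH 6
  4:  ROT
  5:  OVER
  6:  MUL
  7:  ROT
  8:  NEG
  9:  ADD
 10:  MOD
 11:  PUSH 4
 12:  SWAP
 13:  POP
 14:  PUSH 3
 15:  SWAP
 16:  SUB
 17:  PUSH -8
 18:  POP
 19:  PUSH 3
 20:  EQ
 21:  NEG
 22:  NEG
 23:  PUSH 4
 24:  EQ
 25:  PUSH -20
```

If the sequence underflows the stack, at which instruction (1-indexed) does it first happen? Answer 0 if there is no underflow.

PUSH 9   : [9]
PUSH 3   : [9, 3]
PUSH 6   : [9, 3, 6]
ROT      : [3, 6, 9]
OVER     : [3, 6, 9, 6]
MUL      : [3, 6, 54]
ROT      : [6, 54, 3]
NEG      : [6, 54, -3]
ADD      : [6, 51]
MOD      : [6]
PUSH 4   : [6, 4]
SWAP     : [4, 6]
POP      : [4]
PUSH 3   : [4, 3]
SWAP     : [3, 4]
SUB      : [-1]
PUSH -8  : [-1, -8]
POP      : [-1]
PUSH 3   : [-1, 3]
EQ       : [0]
NEG      : [0]
NEG      : [0]
PUSH 4   : [0, 4]
EQ       : [0]
PUSH -20 : [0, -20]

0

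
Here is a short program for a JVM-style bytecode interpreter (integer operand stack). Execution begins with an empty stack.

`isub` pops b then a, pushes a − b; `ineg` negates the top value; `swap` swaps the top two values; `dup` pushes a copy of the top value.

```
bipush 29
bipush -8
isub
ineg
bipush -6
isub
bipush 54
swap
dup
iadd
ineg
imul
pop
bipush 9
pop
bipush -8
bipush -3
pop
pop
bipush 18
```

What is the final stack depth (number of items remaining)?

1

bipush 29  29
bipush -8  29 -8
isub       37
ineg       -37
bipush -6  -37 -6
isub       -31
bipush 54  -31 54
swap       54 -31
dup        54 -31 -31
iadd       54 -62
ineg       54 62
imul       3348
pop        (empty)
bipush 9   9
pop        (empty)
bipush -8  -8
bipush -3  -8 -3
pop        -8
pop        (empty)
bipush 18  18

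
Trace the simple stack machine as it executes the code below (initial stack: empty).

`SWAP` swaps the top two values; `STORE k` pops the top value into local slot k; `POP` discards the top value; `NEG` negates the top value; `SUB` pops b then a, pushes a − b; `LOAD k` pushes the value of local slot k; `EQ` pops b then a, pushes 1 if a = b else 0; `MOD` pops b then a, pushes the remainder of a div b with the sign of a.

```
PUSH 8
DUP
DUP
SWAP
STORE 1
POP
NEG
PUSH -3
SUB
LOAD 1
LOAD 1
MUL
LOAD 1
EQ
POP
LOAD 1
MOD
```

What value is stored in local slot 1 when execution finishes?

PUSH 8  : 8
DUP     : 8 8
DUP     : 8 8 8
SWAP    : 8 8 8
STORE 1 : 8 8
POP     : 8
NEG     : -8
PUSH -3 : -8 -3
SUB     : -5
LOAD 1  : -5 8
LOAD 1  : -5 8 8
MUL     : -5 64
LOAD 1  : -5 64 8
EQ      : -5 0
POP     : -5
LOAD 1  : -5 8
MOD     : -5

8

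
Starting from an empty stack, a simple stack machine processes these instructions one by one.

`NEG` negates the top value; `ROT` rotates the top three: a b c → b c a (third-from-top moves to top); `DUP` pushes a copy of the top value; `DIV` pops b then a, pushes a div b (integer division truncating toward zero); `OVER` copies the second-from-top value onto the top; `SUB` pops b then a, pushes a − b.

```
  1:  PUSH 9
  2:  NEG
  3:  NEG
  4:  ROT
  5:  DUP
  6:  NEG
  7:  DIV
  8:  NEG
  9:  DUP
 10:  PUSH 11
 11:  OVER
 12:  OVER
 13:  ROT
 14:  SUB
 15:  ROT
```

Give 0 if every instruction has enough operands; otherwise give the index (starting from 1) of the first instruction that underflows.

4

PUSH 9 -> [9]
NEG    -> [-9]
NEG    -> [9]
ROT  — needs 3 operands, stack has 1 → underflow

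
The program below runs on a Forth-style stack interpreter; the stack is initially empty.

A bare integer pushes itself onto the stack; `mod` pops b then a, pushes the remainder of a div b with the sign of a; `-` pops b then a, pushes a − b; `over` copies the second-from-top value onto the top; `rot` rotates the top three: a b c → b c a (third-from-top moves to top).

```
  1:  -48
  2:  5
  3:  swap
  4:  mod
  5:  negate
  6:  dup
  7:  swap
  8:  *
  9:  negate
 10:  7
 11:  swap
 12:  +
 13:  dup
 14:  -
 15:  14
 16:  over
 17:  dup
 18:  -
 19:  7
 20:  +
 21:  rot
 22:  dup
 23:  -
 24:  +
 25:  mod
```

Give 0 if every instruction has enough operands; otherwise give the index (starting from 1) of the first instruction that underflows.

0

-48    : -48
5      : -48 5
swap   : 5 -48
mod    : 5
negate : -5
dup    : -5 -5
swap   : -5 -5
*      : 25
negate : -25
7      : -25 7
swap   : 7 -25
+      : -18
dup    : -18 -18
-      : 0
14     : 0 14
over   : 0 14 0
dup    : 0 14 0 0
-      : 0 14 0
7      : 0 14 0 7
+      : 0 14 7
rot    : 14 7 0
dup    : 14 7 0 0
-      : 14 7 0
+      : 14 7
mod    : 0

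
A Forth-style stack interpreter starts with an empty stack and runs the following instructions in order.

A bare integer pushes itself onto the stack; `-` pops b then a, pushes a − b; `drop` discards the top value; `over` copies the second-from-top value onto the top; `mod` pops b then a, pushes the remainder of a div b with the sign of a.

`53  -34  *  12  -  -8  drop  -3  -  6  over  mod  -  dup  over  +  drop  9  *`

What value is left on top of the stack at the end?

-16353

53   → 53
-34  → 53 -34
*    → -1802
12   → -1802 12
-    → -1814
-8   → -1814 -8
drop → -1814
-3   → -1814 -3
-    → -1811
6    → -1811 6
over → -1811 6 -1811
mod  → -1811 6
-    → -1817
dup  → -1817 -1817
over → -1817 -1817 -1817
+    → -1817 -3634
drop → -1817
9    → -1817 9
*    → -16353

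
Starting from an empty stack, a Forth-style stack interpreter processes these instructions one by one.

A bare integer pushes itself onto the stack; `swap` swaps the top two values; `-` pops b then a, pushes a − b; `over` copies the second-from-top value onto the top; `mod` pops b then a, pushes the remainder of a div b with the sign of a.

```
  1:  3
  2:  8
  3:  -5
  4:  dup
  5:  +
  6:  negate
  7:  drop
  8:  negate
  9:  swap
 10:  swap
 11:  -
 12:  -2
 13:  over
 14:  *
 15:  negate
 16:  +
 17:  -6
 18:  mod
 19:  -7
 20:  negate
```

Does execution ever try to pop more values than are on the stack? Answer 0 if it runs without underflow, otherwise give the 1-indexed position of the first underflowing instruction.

0

3       3
8       3 8
-5      3 8 -5
dup     3 8 -5 -5
+       3 8 -10
negate  3 8 10
drop    3 8
negate  3 -8
swap    -8 3
swap    3 -8
-       11
-2      11 -2
over    11 -2 11
*       11 -22
negate  11 22
+       33
-6      33 -6
mod     3
-7      3 -7
negate  3 7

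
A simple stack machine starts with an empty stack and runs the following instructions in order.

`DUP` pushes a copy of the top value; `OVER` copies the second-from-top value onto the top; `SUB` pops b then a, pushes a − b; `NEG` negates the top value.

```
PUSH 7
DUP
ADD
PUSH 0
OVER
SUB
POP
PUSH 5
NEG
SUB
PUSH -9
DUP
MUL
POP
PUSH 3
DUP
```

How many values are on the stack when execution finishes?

3

PUSH 7  : 7
DUP     : 7 7
ADD     : 14
PUSH 0  : 14 0
OVER    : 14 0 14
SUB     : 14 -14
POP     : 14
PUSH 5  : 14 5
NEG     : 14 -5
SUB     : 19
PUSH -9 : 19 -9
DUP     : 19 -9 -9
MUL     : 19 81
POP     : 19
PUSH 3  : 19 3
DUP     : 19 3 3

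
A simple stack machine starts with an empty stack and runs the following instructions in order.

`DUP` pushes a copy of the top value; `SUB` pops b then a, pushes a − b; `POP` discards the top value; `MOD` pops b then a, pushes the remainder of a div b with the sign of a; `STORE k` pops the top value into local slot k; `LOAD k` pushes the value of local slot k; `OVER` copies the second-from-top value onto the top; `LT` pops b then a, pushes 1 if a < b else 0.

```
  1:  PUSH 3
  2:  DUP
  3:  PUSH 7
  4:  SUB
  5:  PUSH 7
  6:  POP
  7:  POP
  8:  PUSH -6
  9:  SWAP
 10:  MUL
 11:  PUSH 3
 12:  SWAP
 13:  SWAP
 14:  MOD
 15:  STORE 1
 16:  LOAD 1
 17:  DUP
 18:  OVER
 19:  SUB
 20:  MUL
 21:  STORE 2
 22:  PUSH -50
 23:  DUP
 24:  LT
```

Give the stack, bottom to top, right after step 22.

[-50]

PUSH 3   : [3]
DUP      : [3, 3]
PUSH 7   : [3, 3, 7]
SUB      : [3, -4]
PUSH 7   : [3, -4, 7]
POP      : [3, -4]
POP      : [3]
PUSH -6  : [3, -6]
SWAP     : [-6, 3]
MUL      : [-18]
PUSH 3   : [-18, 3]
SWAP     : [3, -18]
SWAP     : [-18, 3]
MOD      : [0]
STORE 1  : []
LOAD 1   : [0]
DUP      : [0, 0]
OVER     : [0, 0, 0]
SUB      : [0, 0]
MUL      : [0]
STORE 2  : []
PUSH -50 : [-50]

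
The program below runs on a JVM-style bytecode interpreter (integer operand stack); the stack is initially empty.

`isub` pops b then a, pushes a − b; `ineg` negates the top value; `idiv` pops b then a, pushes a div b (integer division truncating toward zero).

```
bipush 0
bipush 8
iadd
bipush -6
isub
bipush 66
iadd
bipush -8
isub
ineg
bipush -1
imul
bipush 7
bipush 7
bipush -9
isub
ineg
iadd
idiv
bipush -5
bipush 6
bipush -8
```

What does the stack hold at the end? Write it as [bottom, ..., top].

bipush 0  -> 0
bipush 8  -> 0 8
iadd      -> 8
bipush -6 -> 8 -6
isub      -> 14
bipush 66 -> 14 66
iadd      -> 80
bipush -8 -> 80 -8
isub      -> 88
ineg      -> -88
bipush -1 -> -88 -1
imul      -> 88
bipush 7  -> 88 7
bipush 7  -> 88 7 7
bipush -9 -> 88 7 7 -9
isub      -> 88 7 16
ineg      -> 88 7 -16
iadd      -> 88 -9
idiv      -> -9
bipush -5 -> -9 -5
bipush 6  -> -9 -5 6
bipush -8 -> -9 -5 6 -8

[-9, -5, 6, -8]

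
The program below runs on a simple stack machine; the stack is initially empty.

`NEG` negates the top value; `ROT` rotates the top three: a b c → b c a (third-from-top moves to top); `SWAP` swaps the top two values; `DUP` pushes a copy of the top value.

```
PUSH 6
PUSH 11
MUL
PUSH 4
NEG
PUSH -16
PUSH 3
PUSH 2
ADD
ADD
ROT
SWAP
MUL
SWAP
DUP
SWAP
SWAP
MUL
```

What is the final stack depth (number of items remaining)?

2

PUSH 6   → 6
PUSH 11  → 6 11
MUL      → 66
PUSH 4   → 66 4
NEG      → 66 -4
PUSH -16 → 66 -4 -16
PUSH 3   → 66 -4 -16 3
PUSH 2   → 66 -4 -16 3 2
ADD      → 66 -4 -16 5
ADD      → 66 -4 -11
ROT      → -4 -11 66
SWAP     → -4 66 -11
MUL      → -4 -726
SWAP     → -726 -4
DUP      → -726 -4 -4
SWAP     → -726 -4 -4
SWAP     → -726 -4 -4
MUL      → -726 16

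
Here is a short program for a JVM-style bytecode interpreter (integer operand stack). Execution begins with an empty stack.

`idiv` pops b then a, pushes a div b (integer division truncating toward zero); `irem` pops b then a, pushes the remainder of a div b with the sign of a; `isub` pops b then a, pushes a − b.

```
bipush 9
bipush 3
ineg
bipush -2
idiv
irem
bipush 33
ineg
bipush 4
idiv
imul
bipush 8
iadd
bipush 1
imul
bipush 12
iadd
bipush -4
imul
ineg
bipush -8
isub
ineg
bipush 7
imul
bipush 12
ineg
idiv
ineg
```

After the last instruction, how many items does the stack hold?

bipush 9  : [9]
bipush 3  : [9, 3]
ineg      : [9, -3]
bipush -2 : [9, -3, -2]
idiv      : [9, 1]
irem      : [0]
bipush 33 : [0, 33]
ineg      : [0, -33]
bipush 4  : [0, -33, 4]
idiv      : [0, -8]
imul      : [0]
bipush 8  : [0, 8]
iadd      : [8]
bipush 1  : [8, 1]
imul      : [8]
bipush 12 : [8, 12]
iadd      : [20]
bipush -4 : [20, -4]
imul      : [-80]
ineg      : [80]
bipush -8 : [80, -8]
isub      : [88]
ineg      : [-88]
bipush 7  : [-88, 7]
imul      : [-616]
bipush 12 : [-616, 12]
ineg      : [-616, -12]
idiv      : [51]
ineg      : [-51]

1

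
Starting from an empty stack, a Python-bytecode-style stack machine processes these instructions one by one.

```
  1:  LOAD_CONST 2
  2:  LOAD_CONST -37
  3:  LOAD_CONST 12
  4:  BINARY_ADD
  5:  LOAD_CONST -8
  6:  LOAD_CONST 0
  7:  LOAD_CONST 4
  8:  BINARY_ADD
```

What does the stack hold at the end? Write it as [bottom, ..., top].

[2, -25, -8, 4]

LOAD_CONST 2   → 2
LOAD_CONST -37 → 2 -37
LOAD_CONST 12  → 2 -37 12
BINARY_ADD     → 2 -25
LOAD_CONST -8  → 2 -25 -8
LOAD_CONST 0   → 2 -25 -8 0
LOAD_CONST 4   → 2 -25 -8 0 4
BINARY_ADD     → 2 -25 -8 4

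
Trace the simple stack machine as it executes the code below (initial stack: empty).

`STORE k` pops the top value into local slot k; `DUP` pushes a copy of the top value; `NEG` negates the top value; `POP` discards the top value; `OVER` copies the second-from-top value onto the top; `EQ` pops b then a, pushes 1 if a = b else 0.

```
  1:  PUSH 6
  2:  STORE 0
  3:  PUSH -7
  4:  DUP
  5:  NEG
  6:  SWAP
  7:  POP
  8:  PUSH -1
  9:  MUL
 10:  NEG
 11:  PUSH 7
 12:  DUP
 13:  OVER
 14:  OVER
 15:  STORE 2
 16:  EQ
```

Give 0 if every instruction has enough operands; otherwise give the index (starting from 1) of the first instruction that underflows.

0

PUSH 6  : [6]
STORE 0 : []
PUSH -7 : [-7]
DUP     : [-7, -7]
NEG     : [-7, 7]
SWAP    : [7, -7]
POP     : [7]
PUSH -1 : [7, -1]
MUL     : [-7]
NEG     : [7]
PUSH 7  : [7, 7]
DUP     : [7, 7, 7]
OVER    : [7, 7, 7, 7]
OVER    : [7, 7, 7, 7, 7]
STORE 2 : [7, 7, 7, 7]
EQ      : [7, 7, 1]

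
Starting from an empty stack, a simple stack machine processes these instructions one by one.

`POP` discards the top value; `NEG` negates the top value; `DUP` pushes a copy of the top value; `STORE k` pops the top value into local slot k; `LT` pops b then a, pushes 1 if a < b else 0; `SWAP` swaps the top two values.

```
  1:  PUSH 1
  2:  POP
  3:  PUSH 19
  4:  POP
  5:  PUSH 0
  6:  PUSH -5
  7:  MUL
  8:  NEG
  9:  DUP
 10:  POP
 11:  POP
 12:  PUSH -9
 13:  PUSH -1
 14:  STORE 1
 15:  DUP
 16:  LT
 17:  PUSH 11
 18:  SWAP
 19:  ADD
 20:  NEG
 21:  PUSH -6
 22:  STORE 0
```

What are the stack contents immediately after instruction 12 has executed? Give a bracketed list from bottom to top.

[-9]

PUSH 1  → [1]
POP     → []
PUSH 19 → [19]
POP     → []
PUSH 0  → [0]
PUSH -5 → [0, -5]
MUL     → [0]
NEG     → [0]
DUP     → [0, 0]
POP     → [0]
POP     → []
PUSH -9 → [-9]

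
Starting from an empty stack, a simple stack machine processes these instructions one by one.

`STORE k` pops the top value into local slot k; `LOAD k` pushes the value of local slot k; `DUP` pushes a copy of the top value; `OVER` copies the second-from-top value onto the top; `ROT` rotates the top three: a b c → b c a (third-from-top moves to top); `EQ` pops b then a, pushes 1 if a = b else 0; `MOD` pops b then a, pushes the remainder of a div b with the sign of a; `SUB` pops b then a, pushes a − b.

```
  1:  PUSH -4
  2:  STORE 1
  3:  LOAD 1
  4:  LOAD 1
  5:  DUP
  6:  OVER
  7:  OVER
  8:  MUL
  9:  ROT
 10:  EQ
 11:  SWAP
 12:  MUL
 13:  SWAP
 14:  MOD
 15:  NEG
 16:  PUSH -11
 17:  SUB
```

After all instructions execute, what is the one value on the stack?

PUSH -4  : [-4]
STORE 1  : []
LOAD 1   : [-4]
LOAD 1   : [-4, -4]
DUP      : [-4, -4, -4]
OVER     : [-4, -4, -4, -4]
OVER     : [-4, -4, -4, -4, -4]
MUL      : [-4, -4, -4, 16]
ROT      : [-4, -4, 16, -4]
EQ       : [-4, -4, 0]
SWAP     : [-4, 0, -4]
MUL      : [-4, 0]
SWAP     : [0, -4]
MOD      : [0]
NEG      : [0]
PUSH -11 : [0, -11]
SUB      : [11]

11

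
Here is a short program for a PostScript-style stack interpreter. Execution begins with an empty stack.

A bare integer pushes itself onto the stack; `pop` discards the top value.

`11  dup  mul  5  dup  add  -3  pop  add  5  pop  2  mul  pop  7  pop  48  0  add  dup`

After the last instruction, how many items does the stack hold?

11   11
dup  11 11
mul  121
5    121 5
dup  121 5 5
add  121 10
-3   121 10 -3
pop  121 10
add  131
5    131 5
pop  131
2    131 2
mul  262
pop  (empty)
7    7
pop  (empty)
48   48
0    48 0
add  48
dup  48 48

2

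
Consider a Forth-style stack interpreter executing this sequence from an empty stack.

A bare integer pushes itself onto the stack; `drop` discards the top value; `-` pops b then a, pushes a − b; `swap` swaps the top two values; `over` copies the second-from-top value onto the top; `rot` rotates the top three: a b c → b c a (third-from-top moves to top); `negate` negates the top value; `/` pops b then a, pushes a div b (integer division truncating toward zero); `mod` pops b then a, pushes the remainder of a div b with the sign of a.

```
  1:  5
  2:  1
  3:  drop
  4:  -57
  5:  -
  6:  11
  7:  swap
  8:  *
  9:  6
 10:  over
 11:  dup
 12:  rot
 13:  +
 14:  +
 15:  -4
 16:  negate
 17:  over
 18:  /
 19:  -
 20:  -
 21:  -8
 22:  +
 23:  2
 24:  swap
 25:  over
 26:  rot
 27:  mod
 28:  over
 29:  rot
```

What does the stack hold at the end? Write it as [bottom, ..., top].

5      -> 5
1      -> 5 1
drop   -> 5
-57    -> 5 -57
-      -> 62
11     -> 62 11
swap   -> 11 62
*      -> 682
6      -> 682 6
over   -> 682 6 682
dup    -> 682 6 682 682
rot    -> 682 682 682 6
+      -> 682 682 688
+      -> 682 1370
-4     -> 682 1370 -4
negate -> 682 1370 4
over   -> 682 1370 4 1370
/      -> 682 1370 0
-      -> 682 1370
-      -> -688
-8     -> -688 -8
+      -> -696
2      -> -696 2
swap   -> 2 -696
over   -> 2 -696 2
rot    -> -696 2 2
mod    -> -696 0
over   -> -696 0 -696
rot    -> 0 -696 -696

[0, -696, -696]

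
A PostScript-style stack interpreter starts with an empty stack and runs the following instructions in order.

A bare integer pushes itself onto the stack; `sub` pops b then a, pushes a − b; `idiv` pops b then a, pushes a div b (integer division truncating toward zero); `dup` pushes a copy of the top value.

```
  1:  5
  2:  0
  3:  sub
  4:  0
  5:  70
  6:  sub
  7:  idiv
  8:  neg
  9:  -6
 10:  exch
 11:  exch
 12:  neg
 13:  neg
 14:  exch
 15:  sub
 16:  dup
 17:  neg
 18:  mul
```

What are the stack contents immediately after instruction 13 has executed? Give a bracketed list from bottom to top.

[0, -6]

5    → [5]
0    → [5, 0]
sub  → [5]
0    → [5, 0]
70   → [5, 0, 70]
sub  → [5, -70]
idiv → [0]
neg  → [0]
-6   → [0, -6]
exch → [-6, 0]
exch → [0, -6]
neg  → [0, 6]
neg  → [0, -6]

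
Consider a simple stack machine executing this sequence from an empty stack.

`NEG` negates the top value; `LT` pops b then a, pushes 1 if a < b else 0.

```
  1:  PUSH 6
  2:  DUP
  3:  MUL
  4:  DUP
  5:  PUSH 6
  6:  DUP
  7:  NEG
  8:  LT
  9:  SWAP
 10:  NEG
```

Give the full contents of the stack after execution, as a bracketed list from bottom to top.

[36, 0, -36]

PUSH 6  6
DUP     6 6
MUL     36
DUP     36 36
PUSH 6  36 36 6
DUP     36 36 6 6
NEG     36 36 6 -6
LT      36 36 0
SWAP    36 0 36
NEG     36 0 -36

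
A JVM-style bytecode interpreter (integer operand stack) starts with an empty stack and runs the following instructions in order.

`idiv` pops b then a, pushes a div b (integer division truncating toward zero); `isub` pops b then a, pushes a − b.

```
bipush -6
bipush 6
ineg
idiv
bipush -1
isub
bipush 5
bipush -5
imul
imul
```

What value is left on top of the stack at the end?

-50

bipush -6 → [-6]
bipush 6  → [-6, 6]
ineg      → [-6, -6]
idiv      → [1]
bipush -1 → [1, -1]
isub      → [2]
bipush 5  → [2, 5]
bipush -5 → [2, 5, -5]
imul      → [2, -25]
imul      → [-50]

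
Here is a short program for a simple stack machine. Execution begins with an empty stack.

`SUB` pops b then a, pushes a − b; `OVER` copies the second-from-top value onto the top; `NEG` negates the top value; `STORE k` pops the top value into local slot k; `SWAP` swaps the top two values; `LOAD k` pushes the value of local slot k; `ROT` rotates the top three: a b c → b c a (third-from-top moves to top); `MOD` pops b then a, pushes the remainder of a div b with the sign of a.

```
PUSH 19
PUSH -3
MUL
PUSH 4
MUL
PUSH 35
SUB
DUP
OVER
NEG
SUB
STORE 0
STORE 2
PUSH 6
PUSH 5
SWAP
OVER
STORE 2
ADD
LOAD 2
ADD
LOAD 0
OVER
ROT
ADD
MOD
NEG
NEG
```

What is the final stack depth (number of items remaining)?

1

PUSH 19 → [19]
PUSH -3 → [19, -3]
MUL     → [-57]
PUSH 4  → [-57, 4]
MUL     → [-228]
PUSH 35 → [-228, 35]
SUB     → [-263]
DUP     → [-263, -263]
OVER    → [-263, -263, -263]
NEG     → [-263, -263, 263]
SUB     → [-263, -526]
STORE 0 → [-263]
STORE 2 → []
PUSH 6  → [6]
PUSH 5  → [6, 5]
SWAP    → [5, 6]
OVER    → [5, 6, 5]
STORE 2 → [5, 6]
ADD     → [11]
LOAD 2  → [11, 5]
ADD     → [16]
LOAD 0  → [16, -526]
OVER    → [16, -526, 16]
ROT     → [-526, 16, 16]
ADD     → [-526, 32]
MOD     → [-14]
NEG     → [14]
NEG     → [-14]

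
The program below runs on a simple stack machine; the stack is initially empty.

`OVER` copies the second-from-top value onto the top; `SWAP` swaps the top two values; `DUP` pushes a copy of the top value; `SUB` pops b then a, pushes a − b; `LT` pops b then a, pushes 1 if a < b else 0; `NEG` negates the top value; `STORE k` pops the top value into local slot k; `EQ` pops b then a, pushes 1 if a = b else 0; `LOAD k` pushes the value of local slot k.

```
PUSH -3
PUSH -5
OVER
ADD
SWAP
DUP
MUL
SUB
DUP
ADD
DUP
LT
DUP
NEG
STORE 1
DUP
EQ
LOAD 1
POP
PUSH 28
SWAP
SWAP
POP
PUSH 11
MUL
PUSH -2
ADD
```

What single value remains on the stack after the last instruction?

9

PUSH -3 -> -3
PUSH -5 -> -3 -5
OVER    -> -3 -5 -3
ADD     -> -3 -8
SWAP    -> -8 -3
DUP     -> -8 -3 -3
MUL     -> -8 9
SUB     -> -17
DUP     -> -17 -17
ADD     -> -34
DUP     -> -34 -34
LT      -> 0
DUP     -> 0 0
NEG     -> 0 0
STORE 1 -> 0
DUP     -> 0 0
EQ      -> 1
LOAD 1  -> 1 0
POP     -> 1
PUSH 28 -> 1 28
SWAP    -> 28 1
SWAP    -> 1 28
POP     -> 1
PUSH 11 -> 1 11
MUL     -> 11
PUSH -2 -> 11 -2
ADD     -> 9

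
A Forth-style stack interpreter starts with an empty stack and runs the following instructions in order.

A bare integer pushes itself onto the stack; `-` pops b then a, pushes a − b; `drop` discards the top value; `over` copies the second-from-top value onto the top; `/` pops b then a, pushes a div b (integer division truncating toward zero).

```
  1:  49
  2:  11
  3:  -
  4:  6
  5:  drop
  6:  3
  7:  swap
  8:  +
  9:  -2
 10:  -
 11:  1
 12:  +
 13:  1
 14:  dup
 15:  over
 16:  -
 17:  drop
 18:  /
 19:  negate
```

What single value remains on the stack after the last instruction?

-44

49     : 49
11     : 49 11
-      : 38
6      : 38 6
drop   : 38
3      : 38 3
swap   : 3 38
+      : 41
-2     : 41 -2
-      : 43
1      : 43 1
+      : 44
1      : 44 1
dup    : 44 1 1
over   : 44 1 1 1
-      : 44 1 0
drop   : 44 1
/      : 44
negate : -44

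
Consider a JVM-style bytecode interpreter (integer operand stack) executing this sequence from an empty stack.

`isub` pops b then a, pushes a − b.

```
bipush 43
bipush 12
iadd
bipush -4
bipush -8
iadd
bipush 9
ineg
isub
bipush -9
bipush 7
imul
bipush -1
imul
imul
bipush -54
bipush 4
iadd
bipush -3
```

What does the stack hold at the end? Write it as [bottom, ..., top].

bipush 43   [43]
bipush 12   [43, 12]
iadd        [55]
bipush -4   [55, -4]
bipush -8   [55, -4, -8]
iadd        [55, -12]
bipush 9    [55, -12, 9]
ineg        [55, -12, -9]
isub        [55, -3]
bipush -9   [55, -3, -9]
bipush 7    [55, -3, -9, 7]
imul        [55, -3, -63]
bipush -1   [55, -3, -63, -1]
imul        [55, -3, 63]
imul        [55, -189]
bipush -54  [55, -189, -54]
bipush 4    [55, -189, -54, 4]
iadd        [55, -189, -50]
bipush -3   [55, -189, -50, -3]

[55, -189, -50, -3]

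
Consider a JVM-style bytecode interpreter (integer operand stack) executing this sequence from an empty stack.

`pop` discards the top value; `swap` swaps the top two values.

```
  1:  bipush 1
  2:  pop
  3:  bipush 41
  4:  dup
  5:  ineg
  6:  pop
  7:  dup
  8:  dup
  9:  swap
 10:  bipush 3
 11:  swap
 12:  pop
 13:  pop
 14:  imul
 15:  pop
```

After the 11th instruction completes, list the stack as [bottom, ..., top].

[41, 41, 3, 41]

bipush 1  → 1
pop       → (empty)
bipush 41 → 41
dup       → 41 41
ineg      → 41 -41
pop       → 41
dup       → 41 41
dup       → 41 41 41
swap      → 41 41 41
bipush 3  → 41 41 41 3
swap      → 41 41 3 41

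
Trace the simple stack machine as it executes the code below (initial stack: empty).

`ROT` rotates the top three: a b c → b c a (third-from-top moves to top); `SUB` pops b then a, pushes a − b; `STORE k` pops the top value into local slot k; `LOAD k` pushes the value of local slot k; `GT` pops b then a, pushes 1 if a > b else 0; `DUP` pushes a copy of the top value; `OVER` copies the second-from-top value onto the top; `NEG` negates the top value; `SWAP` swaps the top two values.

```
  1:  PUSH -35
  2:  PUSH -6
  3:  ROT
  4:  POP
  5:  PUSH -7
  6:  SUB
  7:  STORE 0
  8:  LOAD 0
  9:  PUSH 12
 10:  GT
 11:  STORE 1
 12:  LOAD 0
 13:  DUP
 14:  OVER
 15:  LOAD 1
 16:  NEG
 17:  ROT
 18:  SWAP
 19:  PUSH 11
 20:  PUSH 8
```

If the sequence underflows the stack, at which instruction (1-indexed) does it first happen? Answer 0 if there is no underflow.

PUSH -35  -35
PUSH -6   -35 -6
ROT  — needs 3 operands, stack has 2 → underflow

3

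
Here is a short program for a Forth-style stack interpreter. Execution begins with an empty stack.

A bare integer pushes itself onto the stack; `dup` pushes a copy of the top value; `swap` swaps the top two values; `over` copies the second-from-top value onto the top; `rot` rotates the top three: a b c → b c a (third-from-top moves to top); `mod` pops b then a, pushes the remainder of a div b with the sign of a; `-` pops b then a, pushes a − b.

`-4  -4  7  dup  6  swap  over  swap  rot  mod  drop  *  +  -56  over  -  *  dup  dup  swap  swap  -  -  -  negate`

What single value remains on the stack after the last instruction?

-3568

-4      [-4]
-4      [-4, -4]
7       [-4, -4, 7]
dup     [-4, -4, 7, 7]
6       [-4, -4, 7, 7, 6]
swap    [-4, -4, 7, 6, 7]
over    [-4, -4, 7, 6, 7, 6]
swap    [-4, -4, 7, 6, 6, 7]
rot     [-4, -4, 7, 6, 7, 6]
mod     [-4, -4, 7, 6, 1]
drop    [-4, -4, 7, 6]
*       [-4, -4, 42]
+       [-4, 38]
-56     [-4, 38, -56]
over    [-4, 38, -56, 38]
-       [-4, 38, -94]
*       [-4, -3572]
dup     [-4, -3572, -3572]
dup     [-4, -3572, -3572, -3572]
swap    [-4, -3572, -3572, -3572]
swap    [-4, -3572, -3572, -3572]
-       [-4, -3572, 0]
-       [-4, -3572]
-       [3568]
negate  [-3568]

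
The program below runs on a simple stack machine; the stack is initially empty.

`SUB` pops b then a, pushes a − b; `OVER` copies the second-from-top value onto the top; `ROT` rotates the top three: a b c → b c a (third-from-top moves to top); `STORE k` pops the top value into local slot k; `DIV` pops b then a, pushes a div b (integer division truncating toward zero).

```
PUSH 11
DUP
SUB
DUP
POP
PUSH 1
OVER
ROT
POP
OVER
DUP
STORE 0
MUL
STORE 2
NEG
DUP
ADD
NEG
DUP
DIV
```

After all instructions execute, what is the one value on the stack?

1

PUSH 11 -> 11
DUP     -> 11 11
SUB     -> 0
DUP     -> 0 0
POP     -> 0
PUSH 1  -> 0 1
OVER    -> 0 1 0
ROT     -> 1 0 0
POP     -> 1 0
OVER    -> 1 0 1
DUP     -> 1 0 1 1
STORE 0 -> 1 0 1
MUL     -> 1 0
STORE 2 -> 1
NEG     -> -1
DUP     -> -1 -1
ADD     -> -2
NEG     -> 2
DUP     -> 2 2
DIV     -> 1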